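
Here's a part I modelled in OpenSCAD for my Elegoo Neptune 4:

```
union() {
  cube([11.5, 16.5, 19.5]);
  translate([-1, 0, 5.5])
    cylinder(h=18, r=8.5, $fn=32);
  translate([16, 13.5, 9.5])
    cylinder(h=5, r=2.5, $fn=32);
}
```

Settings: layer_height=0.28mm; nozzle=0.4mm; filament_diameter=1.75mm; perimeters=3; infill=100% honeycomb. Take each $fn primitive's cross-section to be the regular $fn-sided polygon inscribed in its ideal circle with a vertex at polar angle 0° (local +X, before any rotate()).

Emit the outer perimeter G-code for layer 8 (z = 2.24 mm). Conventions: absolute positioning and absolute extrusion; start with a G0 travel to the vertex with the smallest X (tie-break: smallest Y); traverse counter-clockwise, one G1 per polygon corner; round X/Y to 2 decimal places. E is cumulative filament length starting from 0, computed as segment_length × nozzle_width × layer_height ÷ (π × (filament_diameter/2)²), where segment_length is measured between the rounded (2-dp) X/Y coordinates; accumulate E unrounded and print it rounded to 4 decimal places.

At z = 2.24 mm: the cube (footprint 11.5×16.5) is included at this height; the cylinder at (-1, 0) is absent (z outside [5.5, 23.5]); the cylinder at (16, 13.5) does not reach this height (z outside [9.5, 14.5]); Combining (union): only the 11.5×16.5 cube is present, so the union is just that shape — 1 connected region. The outline is a single polygon with 4 vertices. Extrusion per mm of travel: 0.4 × 0.28 / (π × 0.875²) = 0.046564. Accumulating E over each segment gives final E = 2.6076.

G0 X0.00 Y0.00 Z2.24
G1 X11.50 Y0.00 E0.5355
G1 X11.50 Y16.50 E1.3038
G1 X0.00 Y16.50 E1.8393
G1 X0.00 Y0.00 E2.6076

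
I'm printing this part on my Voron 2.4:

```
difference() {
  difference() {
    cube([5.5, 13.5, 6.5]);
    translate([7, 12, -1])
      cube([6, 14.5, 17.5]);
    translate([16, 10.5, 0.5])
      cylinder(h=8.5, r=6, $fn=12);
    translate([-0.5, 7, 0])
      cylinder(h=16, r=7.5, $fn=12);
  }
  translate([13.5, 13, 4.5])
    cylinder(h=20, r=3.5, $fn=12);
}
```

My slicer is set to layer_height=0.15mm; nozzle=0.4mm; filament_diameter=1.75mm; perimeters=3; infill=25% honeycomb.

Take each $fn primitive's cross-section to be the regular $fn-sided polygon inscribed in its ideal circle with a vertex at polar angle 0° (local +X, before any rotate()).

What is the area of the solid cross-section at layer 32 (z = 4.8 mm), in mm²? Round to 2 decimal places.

At z = 4.8 mm: the 5.5×13.5 cube contributes its full rectangle (area 74.25 mm²); the cube at (7, 12) is present — its section is the full 6×14.5 rectangle (area 87.00 mm²); the r=6 cylinder at (16, 10.5) contributes a regular 12-gon of circumradius 6 (area = (12/2)·6.000²·sin(360°/12) = 108.00 mm²); the cylinder at (-0.5, 7): section is a regular 12-gon, circumradius r=7.5 (area = (12/2)·7.500²·sin(360°/12) = 168.75 mm²); Taking the first minus the rest: starting from the 5.5×13.5 cube (74.25 mm²), the 6×14.5 cube at (7, 12) misses the remaining region (no effect); the r=6 cylinder at (16, 10.5) misses the remaining region (no effect); the r=7.5 cylinder at (-0.5, 7) partially overlaps it — only the 67.57 mm² overlap (of its 168.75 mm²) is removed, clipping the outline — area = 6.68 mm²; the r=3.5 cylinder at (13.5, 13) gives a regular 12-gon of circumradius 3.5 (constant along its height) (area = (12/2)·3.500²·sin(360°/12) = 36.75 mm²); After the difference (first − rest): starting from that combined region (6.68 mm²), the r=3.5 cylinder at (13.5, 13) misses the remaining region (no effect) — area = 6.68 mm². Overall, the cross-section has 2 separate islands. Net area = 6.68 mm².

6.68 mm²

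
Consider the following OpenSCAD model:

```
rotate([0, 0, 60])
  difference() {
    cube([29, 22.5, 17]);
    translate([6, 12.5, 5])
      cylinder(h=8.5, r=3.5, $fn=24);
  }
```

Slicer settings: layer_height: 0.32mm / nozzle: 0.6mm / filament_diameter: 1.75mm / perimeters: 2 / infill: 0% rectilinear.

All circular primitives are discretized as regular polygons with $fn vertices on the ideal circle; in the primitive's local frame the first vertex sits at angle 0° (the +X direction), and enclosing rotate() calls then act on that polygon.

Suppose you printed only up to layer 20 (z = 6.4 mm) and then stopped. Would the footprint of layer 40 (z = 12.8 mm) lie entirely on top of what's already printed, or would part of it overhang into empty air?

entirely on top

Compare the two slices. At z = 6.4: the 29×22.5 cube contributes its full rectangle (area 652.50 mm²); the cylinder at (6, 12.5): section is a regular 24-gon, circumradius r=3.5 (area = (24/2)·3.500²·sin(360°/24) = 38.05 mm²); After the difference (first − rest): starting from the 29×22.5 cube (652.50 mm²), the r=3.5 cylinder at (6, 12.5) lies wholly inside it (removes its full 38.05 mm² and its 21.93 mm outline becomes a hole wall) — area = 614.45 mm²; (whole slice rotated 60° about Z — lengths, areas and connectivity unchanged). At z = 12.8: the 29×22.5 cube contributes its full rectangle (area 652.50 mm²); the r=3.5 cylinder at (6, 12.5) gives a regular 24-gon of circumradius 3.5 (constant along its height) (area = (24/2)·3.500²·sin(360°/24) = 38.05 mm²); After the difference (first − rest): starting from the 29×22.5 cube (652.50 mm²), the r=3.5 cylinder at (6, 12.5) lies wholly inside it (removes its full 38.05 mm² and its 21.93 mm outline becomes a hole wall) — area = 614.45 mm²; (rotated 60° about Z; rotation is an isometry so areas/perimeters/island counts are preserved). Checking containment: the cross-section at z = 12.8 is a subset of the cross-section at z = 6.4.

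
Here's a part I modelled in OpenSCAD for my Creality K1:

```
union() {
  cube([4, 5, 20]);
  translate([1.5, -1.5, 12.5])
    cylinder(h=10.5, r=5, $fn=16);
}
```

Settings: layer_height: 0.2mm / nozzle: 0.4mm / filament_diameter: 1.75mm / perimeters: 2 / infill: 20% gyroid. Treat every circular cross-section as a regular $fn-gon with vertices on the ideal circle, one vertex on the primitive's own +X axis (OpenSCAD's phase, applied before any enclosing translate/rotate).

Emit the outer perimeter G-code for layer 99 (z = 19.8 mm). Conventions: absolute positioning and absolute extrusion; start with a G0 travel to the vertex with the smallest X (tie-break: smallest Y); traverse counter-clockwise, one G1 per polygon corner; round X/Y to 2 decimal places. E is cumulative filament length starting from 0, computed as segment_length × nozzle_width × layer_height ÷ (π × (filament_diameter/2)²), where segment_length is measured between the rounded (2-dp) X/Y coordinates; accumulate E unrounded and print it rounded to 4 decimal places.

At z = 19.8 mm: the cube (footprint 4×5) is included at this height; the r=5 cylinder at (1.5, -1.5) gives a regular 16-gon of circumradius 5 (constant along its height); Combining (union): the regions partially overlap (shared area 13.07 mm²), so overlapping operands fuse into one piece — 1 connected region. The outline is a single polygon with 18 vertices. Extrusion per mm of travel: 0.4 × 0.2 / (π × 0.875²) = 0.033260. Accumulating E over each segment gives final E = 1.1677.

G0 X-3.50 Y-1.50 Z19.80
G1 X-3.12 Y-3.41 E0.0648
G1 X-2.04 Y-5.04 E0.1298
G1 X-0.41 Y-6.12 E0.1948
G1 X1.50 Y-6.50 E0.2596
G1 X3.41 Y-6.12 E0.3244
G1 X5.04 Y-5.04 E0.3894
G1 X6.12 Y-3.41 E0.4545
G1 X6.50 Y-1.50 E0.5192
G1 X6.12 Y0.41 E0.5840
G1 X5.04 Y2.04 E0.6490
G1 X4.00 Y2.73 E0.6905
G1 X4.00 Y5.00 E0.7660
G1 X0.00 Y5.00 E0.8991
G1 X0.00 Y3.20 E0.9590
G1 X-0.41 Y3.12 E0.9728
G1 X-2.04 Y2.04 E1.0379
G1 X-3.12 Y0.41 E1.1029
G1 X-3.50 Y-1.50 E1.1677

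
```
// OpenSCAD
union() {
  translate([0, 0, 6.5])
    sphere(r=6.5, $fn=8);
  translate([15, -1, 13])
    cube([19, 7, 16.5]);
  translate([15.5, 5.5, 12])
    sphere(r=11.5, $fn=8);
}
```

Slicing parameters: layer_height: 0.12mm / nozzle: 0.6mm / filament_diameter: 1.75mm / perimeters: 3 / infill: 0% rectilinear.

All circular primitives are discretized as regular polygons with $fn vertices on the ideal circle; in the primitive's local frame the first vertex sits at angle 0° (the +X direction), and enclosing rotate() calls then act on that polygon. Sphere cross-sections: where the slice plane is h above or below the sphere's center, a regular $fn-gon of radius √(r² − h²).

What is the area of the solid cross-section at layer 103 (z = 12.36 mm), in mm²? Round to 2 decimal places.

At z = 12.36 mm: the sphere: section is a regular 8-gon, circumradius = √(r²−h²) = √(6.5²−5.86²) = 2.813 (area = (8/2)·2.813²·sin(360°/8) = 22.37 mm²); the cube at (15, -1) is not intersected at this z (z outside [13, 29.5]); the sphere at (15.5, 5.5): section is a regular 8-gon, circumradius = √(r²−h²) = √(11.5²−0.36²) = 11.494 (area = (8/2)·11.494²·sin(360°/8) = 373.69 mm²); Merging all regions: the 2 present regions are separate (no shared area or edge), so areas and boundary lengths simply add and each stays a separate island — area = 396.07 mm². Overall, the cross-section has 2 separate islands. Net area = 396.07 mm².

396.07 mm²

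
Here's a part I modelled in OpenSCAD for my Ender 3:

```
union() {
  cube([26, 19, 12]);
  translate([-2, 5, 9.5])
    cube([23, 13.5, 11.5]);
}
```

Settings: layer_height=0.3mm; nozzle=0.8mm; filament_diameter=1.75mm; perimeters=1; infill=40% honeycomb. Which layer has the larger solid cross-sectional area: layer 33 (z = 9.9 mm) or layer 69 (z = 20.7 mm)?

Layer 33 (z = 9.9): the cube is present — its section is the full 26×19 rectangle (area 494.00 mm²); the 23×13.5 cube at (-2, 5) contributes its full rectangle (area 310.50 mm²); Taking the union: the regions partially overlap — summed areas 804.50 mm² minus the doubly-counted overlap 283.50 mm² gives 521.00 mm² — area = 521.00 mm². So its area = 521.00 mm². Layer 69 (z = 20.7): the cube is absent (z outside [0, 12]); the 23×13.5 cube at (-2, 5) contributes its full rectangle (area 310.50 mm²); Merging all regions: only the 23×13.5 cube at (-2, 5) is present, so the union is just that shape — area = 310.50 mm². So its area = 310.50 mm². Layer 33 is larger (521.00 vs 310.50 mm²).

layer 33 (z = 9.9 mm)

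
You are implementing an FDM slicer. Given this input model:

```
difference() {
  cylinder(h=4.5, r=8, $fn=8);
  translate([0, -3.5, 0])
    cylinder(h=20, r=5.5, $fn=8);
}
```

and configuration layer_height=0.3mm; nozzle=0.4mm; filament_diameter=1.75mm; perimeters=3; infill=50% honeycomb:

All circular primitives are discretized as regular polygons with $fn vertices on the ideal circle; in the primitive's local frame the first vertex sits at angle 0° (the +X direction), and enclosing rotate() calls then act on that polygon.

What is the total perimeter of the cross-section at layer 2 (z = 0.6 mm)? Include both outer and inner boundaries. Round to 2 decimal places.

62.13 mm

At z = 0.6 mm: the r=8 cylinder contributes a regular 8-gon of circumradius 8 (perimeter = 2·8·8.000·sin(180°/8) = 48.98 mm); the cylinder at (0, -3.5): section is a regular 8-gon, circumradius r=5.5 (perimeter = 2·8·5.500·sin(180°/8) = 33.68 mm); Subtracting the remaining from the first: starting from the r=8 cylinder, the r=5.5 cylinder at (0, -3.5) partially overlaps it — only the 77.28 mm² overlap (of its 85.56 mm²) is removed, clipping the outline — boundary = 62.13 mm. Overall, the cross-section is a single solid region. Total boundary length (outer) = 62.13 mm.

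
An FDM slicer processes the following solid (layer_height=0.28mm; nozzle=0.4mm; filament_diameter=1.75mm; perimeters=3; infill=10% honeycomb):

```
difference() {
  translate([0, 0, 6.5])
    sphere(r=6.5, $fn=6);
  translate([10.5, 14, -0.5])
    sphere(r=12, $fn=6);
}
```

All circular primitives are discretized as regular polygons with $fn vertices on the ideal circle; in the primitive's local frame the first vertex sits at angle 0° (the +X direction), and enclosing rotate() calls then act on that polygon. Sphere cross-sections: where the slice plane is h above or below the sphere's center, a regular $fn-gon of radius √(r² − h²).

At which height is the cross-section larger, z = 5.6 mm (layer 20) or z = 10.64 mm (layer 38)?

layer 20 (z = 5.6 mm)

Layer 20 (z = 5.6): the sphere: section is a regular 6-gon, circumradius = √(r²−h²) = √(6.5²−0.9²) = 6.437 (area = (6/2)·6.437²·sin(360°/6) = 107.66 mm²); the sphere at (10.5, 14): section is a regular 6-gon, circumradius = √(r²−h²) = √(12²−6.1²) = 10.334 (area = (6/2)·10.334²·sin(360°/6) = 277.45 mm²); Taking the first minus the rest: starting from the r=6.5 sphere (107.66 mm²), the r=12 sphere at (10.5, 14) misses the remaining region (no effect) — area = 107.66 mm². So its area = 107.66 mm². Layer 38 (z = 10.64): the sphere: section is a regular 6-gon, circumradius = √(r²−h²) = √(6.5²−4.14²) = 5.011 (area = (6/2)·5.011²·sin(360°/6) = 65.24 mm²); the sphere at (10.5, 14): section is a regular 6-gon, circumradius = √(r²−h²) = √(12²−11.14²) = 4.461 (area = (6/2)·4.461²·sin(360°/6) = 51.70 mm²); After the difference (first − rest): starting from the r=6.5 sphere (65.24 mm²), the r=12 sphere at (10.5, 14) misses the remaining region (no effect) — area = 65.24 mm². So its area = 65.24 mm². Layer 20 is larger (107.66 vs 65.24 mm²).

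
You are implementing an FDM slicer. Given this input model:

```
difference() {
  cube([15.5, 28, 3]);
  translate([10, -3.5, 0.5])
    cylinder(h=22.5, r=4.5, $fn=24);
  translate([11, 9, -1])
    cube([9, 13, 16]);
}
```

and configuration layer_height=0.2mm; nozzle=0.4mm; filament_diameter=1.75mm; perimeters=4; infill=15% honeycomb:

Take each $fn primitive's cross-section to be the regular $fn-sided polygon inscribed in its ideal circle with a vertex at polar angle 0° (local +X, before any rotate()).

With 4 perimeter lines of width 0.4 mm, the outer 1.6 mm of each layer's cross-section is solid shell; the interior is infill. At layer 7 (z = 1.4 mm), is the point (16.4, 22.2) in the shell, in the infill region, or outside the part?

outside

At z = 1.4 mm: the 15.5×28 cube contributes its full rectangle; the r=4.5 cylinder at (10, -3.5) gives a regular 24-gon of circumradius 4.5 (constant along its height); the cube at (11, 9) (footprint 9×13) is included at this height; Subtracting the remaining from the first: starting from the 15.5×28 cube, the r=4.5 cylinder at (10, -3.5) partially overlaps it — only the 3.71 mm² overlap (of its 62.89 mm²) is removed, clipping the outline; the 9×13 cube at (11, 9) partially overlaps it — only the 58.50 mm² overlap (of its 117.00 mm²) is removed, clipping the outline — 1 connected region. Overall, the cross-section is a single solid region. The nearest boundary edge runs (15.50, 28.00)→(15.50, 22.00); distance from the point to it = 0.90 mm. The point is not inside any of the regions above, so it lies outside the cross-section (0.90 mm from the nearest boundary).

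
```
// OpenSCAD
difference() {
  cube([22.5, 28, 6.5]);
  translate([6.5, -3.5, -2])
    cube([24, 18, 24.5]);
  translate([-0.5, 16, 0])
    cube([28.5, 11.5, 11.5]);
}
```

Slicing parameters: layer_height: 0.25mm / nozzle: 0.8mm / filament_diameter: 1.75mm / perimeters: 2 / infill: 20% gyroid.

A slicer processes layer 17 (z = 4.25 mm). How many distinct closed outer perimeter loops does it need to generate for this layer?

At z = 4.25 mm: the cube is present — its section is the full 22.5×28 rectangle; the cube at (6.5, -3.5) is present — its section is the full 24×18 rectangle; the 28.5×11.5 cube at (-0.5, 16) contributes its full rectangle; Taking the first minus the rest: starting from the 22.5×28 cube, the 24×18 cube at (6.5, -3.5) partially overlaps it — only the 232.00 mm² overlap (of its 432.00 mm²) is removed, clipping the outline; the 28.5×11.5 cube at (-0.5, 16) partially overlaps it — only the 258.75 mm² overlap (of its 327.75 mm²) is removed, clipping the outline — 2 connected regions. The result has 2 disconnected regions.

2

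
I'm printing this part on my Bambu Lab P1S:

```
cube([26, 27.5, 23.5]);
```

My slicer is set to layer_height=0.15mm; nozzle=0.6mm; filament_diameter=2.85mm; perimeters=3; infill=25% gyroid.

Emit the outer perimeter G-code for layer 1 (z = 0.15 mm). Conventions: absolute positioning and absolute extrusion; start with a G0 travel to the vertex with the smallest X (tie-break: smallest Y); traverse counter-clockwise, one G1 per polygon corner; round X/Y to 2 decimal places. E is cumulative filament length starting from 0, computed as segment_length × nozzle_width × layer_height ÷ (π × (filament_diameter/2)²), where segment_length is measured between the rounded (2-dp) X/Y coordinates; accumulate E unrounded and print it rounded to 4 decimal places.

At z = 0.15 mm: the cube (footprint 26×27.5) is included at this height. The outline is a single polygon with 4 vertices. Extrusion per mm of travel: 0.6 × 0.15 / (π × 1.425²) = 0.014108. Accumulating E over each segment gives final E = 1.5095.

G0 X0.00 Y0.00 Z0.15
G1 X26.00 Y0.00 E0.3668
G1 X26.00 Y27.50 E0.7548
G1 X0.00 Y27.50 E1.1216
G1 X0.00 Y0.00 E1.5095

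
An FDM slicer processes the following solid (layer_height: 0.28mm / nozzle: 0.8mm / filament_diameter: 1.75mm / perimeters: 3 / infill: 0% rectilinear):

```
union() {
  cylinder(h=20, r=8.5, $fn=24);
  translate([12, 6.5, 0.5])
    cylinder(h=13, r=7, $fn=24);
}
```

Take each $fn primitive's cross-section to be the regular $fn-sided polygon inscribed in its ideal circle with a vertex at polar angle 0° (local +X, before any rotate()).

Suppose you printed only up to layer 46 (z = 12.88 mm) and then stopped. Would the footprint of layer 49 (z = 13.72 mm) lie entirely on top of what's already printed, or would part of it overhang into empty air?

Compare the two slices. At z = 12.88: the r=8.5 cylinder gives a regular 24-gon of circumradius 8.5 (constant along its height) (area = (24/2)·8.500²·sin(360°/24) = 224.40 mm²); the r=7 cylinder at (12, 6.5) contributes a regular 24-gon of circumradius 7 (area = (24/2)·7.000²·sin(360°/24) = 152.19 mm²); Taking the union: the regions partially overlap — summed areas 376.58 mm² minus the doubly-counted overlap 8.47 mm² gives 368.12 mm² — area = 368.12 mm². At z = 13.72: the r=8.5 cylinder contributes a regular 24-gon of circumradius 8.5 (area = (24/2)·8.500²·sin(360°/24) = 224.40 mm²); the cylinder at (12, 6.5) does not reach this height (z outside [0.5, 13.5]); Merging all regions: only the r=8.5 cylinder is present, so the union is just that shape — area = 224.40 mm². Checking containment: the cross-section at z = 13.72 is a subset of the cross-section at z = 12.88.

entirely on top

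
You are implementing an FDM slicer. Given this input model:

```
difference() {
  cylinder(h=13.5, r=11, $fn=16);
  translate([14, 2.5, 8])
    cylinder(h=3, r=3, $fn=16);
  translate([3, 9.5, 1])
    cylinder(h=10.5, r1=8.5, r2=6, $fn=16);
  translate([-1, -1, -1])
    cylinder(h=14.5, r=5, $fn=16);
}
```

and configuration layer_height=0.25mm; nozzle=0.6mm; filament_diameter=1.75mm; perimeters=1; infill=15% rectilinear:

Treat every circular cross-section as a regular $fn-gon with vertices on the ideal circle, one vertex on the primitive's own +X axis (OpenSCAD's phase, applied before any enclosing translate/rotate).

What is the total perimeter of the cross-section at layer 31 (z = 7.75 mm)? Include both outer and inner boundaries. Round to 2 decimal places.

At z = 7.75 mm: the r=11 cylinder gives a regular 16-gon of circumradius 11 (constant along its height) (perimeter = 2·16·11.000·sin(180°/16) = 68.67 mm); the cylinder at (14, 2.5) is absent (z outside [8, 11]); the cone at (3, 9.5) contributes a regular 16-gon of circumradius 6.893 (interpolated between r1=8.5 and r2=6 at t=0.643) (perimeter = 2·16·6.893·sin(180°/16) = 43.03 mm); the r=5 cylinder at (-1, -1) gives a regular 16-gon of circumradius 5 (constant along its height) (perimeter = 2·16·5.000·sin(180°/16) = 31.21 mm); Subtracting the remaining from the first: starting from the r=11 cylinder, the cone at (3, 9.5) partially overlaps it — only the 74.70 mm² overlap (of its 145.45 mm²) is removed, clipping the outline; the r=5 cylinder at (-1, -1) partially overlaps it — only the 75.45 mm² overlap (of its 76.54 mm²) is removed, clipping the outline — boundary = 97.44 mm. Overall, the cross-section is a single solid region. Total boundary length (outer) = 97.44 mm.

97.44 mm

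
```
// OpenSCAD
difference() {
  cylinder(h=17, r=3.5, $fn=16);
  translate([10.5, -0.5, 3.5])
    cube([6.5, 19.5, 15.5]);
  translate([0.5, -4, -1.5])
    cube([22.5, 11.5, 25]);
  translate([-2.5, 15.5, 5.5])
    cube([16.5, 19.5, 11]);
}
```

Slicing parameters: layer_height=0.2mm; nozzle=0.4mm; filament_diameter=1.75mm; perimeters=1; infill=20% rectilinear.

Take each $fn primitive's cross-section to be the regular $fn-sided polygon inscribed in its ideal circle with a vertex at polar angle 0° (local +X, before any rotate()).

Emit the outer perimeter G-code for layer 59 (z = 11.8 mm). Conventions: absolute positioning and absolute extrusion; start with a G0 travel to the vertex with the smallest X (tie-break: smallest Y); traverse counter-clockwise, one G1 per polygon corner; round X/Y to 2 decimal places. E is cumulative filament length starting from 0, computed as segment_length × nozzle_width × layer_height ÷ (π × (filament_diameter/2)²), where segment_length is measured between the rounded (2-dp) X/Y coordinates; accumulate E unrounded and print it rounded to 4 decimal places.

At z = 11.8 mm: the cylinder: section is a regular 16-gon, circumradius r=3.5; the cube at (10.5, -0.5) (footprint 6.5×19.5) is included at this height; the 22.5×11.5 cube at (0.5, -4) contributes its full rectangle; the 16.5×19.5 cube at (-2.5, 15.5) contributes its full rectangle; Taking the first minus the rest: starting from the r=3.5 cylinder, the 6.5×19.5 cube at (10.5, -0.5) misses the remaining region (no effect); the 22.5×11.5 cube at (0.5, -4) partially overlaps it — only the 15.30 mm² overlap (of its 258.75 mm²) is removed, clipping the outline; the 16.5×19.5 cube at (-2.5, 15.5) misses the remaining region (no effect) — 1 connected region. The outline is a single polygon with 11 vertices. Extrusion per mm of travel: 0.4 × 0.2 / (π × 0.875²) = 0.033260. Accumulating E over each segment gives final E = 0.6231.

G0 X-3.50 Y0.00 Z11.80
G1 X-3.23 Y-1.34 E0.0455
G1 X-2.47 Y-2.47 E0.0908
G1 X-1.34 Y-3.23 E0.1361
G1 X0.00 Y-3.50 E0.1815
G1 X0.50 Y-3.40 E0.1985
G1 X0.50 Y3.40 E0.4246
G1 X0.00 Y3.50 E0.4416
G1 X-1.34 Y3.23 E0.4871
G1 X-2.47 Y2.47 E0.5324
G1 X-3.23 Y1.34 E0.5777
G1 X-3.50 Y0.00 E0.6231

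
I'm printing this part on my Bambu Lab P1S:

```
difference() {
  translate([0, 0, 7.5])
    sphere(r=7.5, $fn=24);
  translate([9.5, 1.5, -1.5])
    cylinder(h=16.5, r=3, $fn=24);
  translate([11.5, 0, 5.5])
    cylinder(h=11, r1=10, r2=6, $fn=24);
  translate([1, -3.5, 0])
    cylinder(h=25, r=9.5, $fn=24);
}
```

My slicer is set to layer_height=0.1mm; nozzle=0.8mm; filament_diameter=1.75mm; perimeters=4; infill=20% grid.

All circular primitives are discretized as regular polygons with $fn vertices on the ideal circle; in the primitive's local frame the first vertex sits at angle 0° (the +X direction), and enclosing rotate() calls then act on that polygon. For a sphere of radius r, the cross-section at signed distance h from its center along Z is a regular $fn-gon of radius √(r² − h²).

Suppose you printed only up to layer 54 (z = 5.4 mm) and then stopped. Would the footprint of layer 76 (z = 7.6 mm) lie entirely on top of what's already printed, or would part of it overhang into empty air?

part overhangs

Compare the two slices. At z = 5.4: the r=7.5 sphere contributes a regular 24-gon of circumradius √(7.5²−2.1²) = 7.200 (area = (24/2)·7.200²·sin(360°/24) = 161.01 mm²); the r=3 cylinder at (9.5, 1.5) contributes a regular 24-gon of circumradius 3 (area = (24/2)·3.000²·sin(360°/24) = 27.95 mm²); the cone at (11.5, 0) does not reach this height (z outside [5.5, 16.5]); the r=9.5 cylinder at (1, -3.5) contributes a regular 24-gon of circumradius 9.5 (area = (24/2)·9.500²·sin(360°/24) = 280.30 mm²); After the difference (first − rest): starting from the r=7.5 sphere (161.01 mm²), the r=3 cylinder at (9.5, 1.5) partially overlaps it — only the 1.04 mm² overlap (of its 27.95 mm²) is removed, clipping the outline; the r=9.5 cylinder at (1, -3.5) partially overlaps it — only the 146.99 mm² overlap (of its 280.30 mm²) is removed, clipping the outline — area = 12.98 mm². At z = 7.6: the r=7.5 sphere slices to a regular 24-gon of circumradius 7.499 (√(r²−h²) with h=0.1 from center) (area = (24/2)·7.499²·sin(360°/24) = 174.67 mm²); the cylinder at (9.5, 1.5): section is a regular 24-gon, circumradius r=3 (area = (24/2)·3.000²·sin(360°/24) = 27.95 mm²); the cone at (11.5, 0) contributes a regular 24-gon of circumradius 9.236 (interpolated between r1=10 and r2=6 at t=0.191) (area = (24/2)·9.236²·sin(360°/24) = 264.96 mm²); the cylinder at (1, -3.5): section is a regular 24-gon, circumradius r=9.5 (area = (24/2)·9.500²·sin(360°/24) = 280.30 mm²); Taking the first minus the rest: starting from the r=7.5 sphere (174.67 mm²), the r=3 cylinder at (9.5, 1.5) partially overlaps it — only the 2.01 mm² overlap (of its 27.95 mm²) is removed, clipping the outline; the cone at (11.5, 0) partially overlaps it — only the 40.30 mm² overlap (of its 264.96 mm²) is removed, clipping the outline; the r=9.5 cylinder at (1, -3.5) partially overlaps it — only the 115.16 mm² overlap (of its 280.30 mm²) is removed, clipping the outline — area = 17.21 mm². Checking containment: at z = 7.6 the cross-section extends beyond the z = 5.4 cross-section by about 4.45 mm².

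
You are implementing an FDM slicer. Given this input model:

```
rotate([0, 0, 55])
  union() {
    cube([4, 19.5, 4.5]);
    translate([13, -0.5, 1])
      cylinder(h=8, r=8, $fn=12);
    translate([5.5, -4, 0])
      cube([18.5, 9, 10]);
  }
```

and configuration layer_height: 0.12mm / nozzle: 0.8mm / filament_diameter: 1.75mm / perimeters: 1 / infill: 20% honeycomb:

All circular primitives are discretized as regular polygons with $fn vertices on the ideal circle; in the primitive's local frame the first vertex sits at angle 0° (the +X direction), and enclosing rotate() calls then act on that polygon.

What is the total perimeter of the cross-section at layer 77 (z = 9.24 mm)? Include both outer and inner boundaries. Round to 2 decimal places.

55.00 mm

At z = 9.24 mm: the cube is absent (z outside [0, 4.5]); the cylinder at (13, -0.5) is not intersected at this z (z outside [1, 9]); the cube at (5.5, -4) (footprint 18.5×9) is included at this height (perimeter 55.00 mm); Combining (union): only the 18.5×9 cube at (5.5, -4) is present, so the union is just that shape — boundary = 55.00 mm; (whole slice rotated 55° about Z — lengths, areas and connectivity unchanged). Overall, the cross-section is a single solid region. Total boundary length (outer) = 55.00 mm.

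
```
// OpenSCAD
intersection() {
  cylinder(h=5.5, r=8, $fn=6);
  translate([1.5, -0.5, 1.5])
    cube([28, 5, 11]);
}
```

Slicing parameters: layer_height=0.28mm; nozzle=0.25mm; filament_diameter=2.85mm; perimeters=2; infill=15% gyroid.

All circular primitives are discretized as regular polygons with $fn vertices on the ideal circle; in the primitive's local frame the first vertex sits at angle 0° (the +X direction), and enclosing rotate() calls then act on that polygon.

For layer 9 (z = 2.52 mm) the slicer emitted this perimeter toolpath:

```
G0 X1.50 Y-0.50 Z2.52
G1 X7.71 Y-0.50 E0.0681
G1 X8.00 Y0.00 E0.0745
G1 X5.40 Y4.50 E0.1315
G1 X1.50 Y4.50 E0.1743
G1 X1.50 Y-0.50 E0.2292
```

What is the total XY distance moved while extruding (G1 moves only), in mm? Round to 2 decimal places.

20.89 mm

Sum the Euclidean lengths of each G1 segment: total = 20.89 mm.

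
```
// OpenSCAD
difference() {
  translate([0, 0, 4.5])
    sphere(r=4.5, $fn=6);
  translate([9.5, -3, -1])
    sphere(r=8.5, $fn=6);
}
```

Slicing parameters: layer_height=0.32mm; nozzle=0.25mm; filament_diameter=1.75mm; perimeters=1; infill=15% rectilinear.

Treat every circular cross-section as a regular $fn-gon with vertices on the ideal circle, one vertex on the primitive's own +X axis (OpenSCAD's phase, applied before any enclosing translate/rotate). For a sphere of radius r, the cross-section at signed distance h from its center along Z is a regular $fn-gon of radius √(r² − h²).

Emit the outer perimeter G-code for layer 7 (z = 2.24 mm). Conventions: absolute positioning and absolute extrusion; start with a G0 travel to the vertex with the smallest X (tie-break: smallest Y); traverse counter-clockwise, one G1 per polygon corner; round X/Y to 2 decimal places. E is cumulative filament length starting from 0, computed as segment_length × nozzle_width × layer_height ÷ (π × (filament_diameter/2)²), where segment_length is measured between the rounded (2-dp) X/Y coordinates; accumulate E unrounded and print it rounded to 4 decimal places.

At z = 2.24 mm: the sphere: section is a regular 6-gon, circumradius = √(r²−h²) = √(4.5²−2.26²) = 3.891; the sphere at (9.5, -3): section is a regular 6-gon, circumradius = √(r²−h²) = √(8.5²−3.24²) = 7.858; Taking the first minus the rest: starting from the r=4.5 sphere, the r=8.5 sphere at (9.5, -3) partially overlaps it — only the 1.78 mm² overlap (of its 160.44 mm²) is removed, clipping the outline — 1 connected region. The outline is a single polygon with 7 vertices. Extrusion per mm of travel: 0.25 × 0.32 / (π × 0.875²) = 0.033260. Accumulating E over each segment gives final E = 0.7739.

G0 X-3.89 Y0.00 Z2.24
G1 X-1.95 Y-3.37 E0.1293
G1 X1.86 Y-3.37 E0.2561
G1 X1.64 Y-3.00 E0.2704
G1 X3.63 Y0.45 E0.4028
G1 X1.95 Y3.37 E0.5149
G1 X-1.95 Y3.37 E0.6446
G1 X-3.89 Y0.00 E0.7739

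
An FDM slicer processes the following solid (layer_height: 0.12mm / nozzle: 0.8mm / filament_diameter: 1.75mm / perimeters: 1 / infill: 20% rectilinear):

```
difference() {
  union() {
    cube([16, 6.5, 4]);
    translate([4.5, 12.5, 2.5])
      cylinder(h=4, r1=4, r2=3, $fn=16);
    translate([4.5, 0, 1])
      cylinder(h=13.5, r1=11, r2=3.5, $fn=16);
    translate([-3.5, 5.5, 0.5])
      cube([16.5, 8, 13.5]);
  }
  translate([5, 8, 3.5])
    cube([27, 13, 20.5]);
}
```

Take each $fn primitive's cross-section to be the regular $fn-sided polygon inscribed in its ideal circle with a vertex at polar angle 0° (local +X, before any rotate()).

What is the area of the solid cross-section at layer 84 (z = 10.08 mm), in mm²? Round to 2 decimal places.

195.54 mm²

At z = 10.08 mm: the cube does not reach this height (z outside [0, 4]); the cone at (4.5, 12.5) is not intersected at this z (z outside [2.5, 6.5]); the cone at (4.5, 0) (r1=11→r2=3.5) has section circumradius 5.956 here — a regular 16-gon (area = (16/2)·5.956²·sin(360°/16) = 108.59 mm²); the 16.5×8 cube at (-3.5, 5.5) contributes its full rectangle (area 132.00 mm²); Taking the union: the regions partially overlap — summed areas 240.59 mm² minus the doubly-counted overlap 1.04 mm² gives 239.54 mm² — area = 239.54 mm²; the 27×13 cube at (5, 8) contributes its full rectangle (area 351.00 mm²); Subtracting the remaining from the first: starting from that combined region (239.54 mm²), the 27×13 cube at (5, 8) partially overlaps it — only the 44.00 mm² overlap (of its 351.00 mm²) is removed, clipping the outline — area = 195.54 mm². Overall, the cross-section is a single solid region. Net area = 195.54 mm².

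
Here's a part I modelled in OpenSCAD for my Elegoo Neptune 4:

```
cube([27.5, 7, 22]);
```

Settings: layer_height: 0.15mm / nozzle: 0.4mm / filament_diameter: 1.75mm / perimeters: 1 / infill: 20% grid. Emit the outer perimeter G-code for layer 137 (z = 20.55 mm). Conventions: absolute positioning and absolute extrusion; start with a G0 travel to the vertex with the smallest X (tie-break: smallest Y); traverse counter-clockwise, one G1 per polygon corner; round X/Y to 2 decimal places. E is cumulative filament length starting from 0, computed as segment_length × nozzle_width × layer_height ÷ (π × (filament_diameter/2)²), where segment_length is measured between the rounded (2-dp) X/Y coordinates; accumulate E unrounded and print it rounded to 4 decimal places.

G0 X0.00 Y0.00 Z20.55
G1 X27.50 Y0.00 E0.6860
G1 X27.50 Y7.00 E0.8606
G1 X0.00 Y7.00 E1.5466
G1 X0.00 Y0.00 E1.7212

At z = 20.55 mm: the 27.5×7 cube contributes its full rectangle. The outline is a single polygon with 4 vertices. Extrusion per mm of travel: 0.4 × 0.15 / (π × 0.875²) = 0.024945. Accumulating E over each segment gives final E = 1.7212.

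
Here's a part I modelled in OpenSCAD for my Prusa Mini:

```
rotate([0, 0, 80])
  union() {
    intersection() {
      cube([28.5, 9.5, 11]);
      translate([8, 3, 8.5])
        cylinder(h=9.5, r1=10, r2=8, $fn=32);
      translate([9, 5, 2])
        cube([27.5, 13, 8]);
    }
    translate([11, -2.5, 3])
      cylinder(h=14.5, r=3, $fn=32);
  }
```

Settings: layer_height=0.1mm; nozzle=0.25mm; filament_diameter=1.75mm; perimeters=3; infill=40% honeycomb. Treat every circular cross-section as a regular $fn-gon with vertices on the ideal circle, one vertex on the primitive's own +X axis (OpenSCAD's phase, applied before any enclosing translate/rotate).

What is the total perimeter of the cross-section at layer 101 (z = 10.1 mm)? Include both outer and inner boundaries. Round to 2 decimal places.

At z = 10.1 mm: the 28.5×9.5 cube contributes its full rectangle (perimeter 76.00 mm); the cone at (8, 3) (r1=10→r2=8) has section circumradius 9.663 here — a regular 32-gon (perimeter = 2·32·9.663·sin(180°/32) = 60.62 mm); the cube at (9, 5) is absent (z outside [2, 10]); Keeping only the common overlap: at least one operand is absent at this height, so nothing remains; the r=3 cylinder at (11, -2.5) gives a regular 32-gon of circumradius 3 (constant along its height) (perimeter = 2·32·3.000·sin(180°/32) = 18.82 mm); Merging all regions: only the r=3 cylinder at (11, -2.5) is present, so the union is just that shape — boundary = 18.82 mm; (whole slice rotated 80° about Z — lengths, areas and connectivity unchanged). Overall, the cross-section is a single solid region. Total boundary length (outer) = 18.82 mm.

18.82 mm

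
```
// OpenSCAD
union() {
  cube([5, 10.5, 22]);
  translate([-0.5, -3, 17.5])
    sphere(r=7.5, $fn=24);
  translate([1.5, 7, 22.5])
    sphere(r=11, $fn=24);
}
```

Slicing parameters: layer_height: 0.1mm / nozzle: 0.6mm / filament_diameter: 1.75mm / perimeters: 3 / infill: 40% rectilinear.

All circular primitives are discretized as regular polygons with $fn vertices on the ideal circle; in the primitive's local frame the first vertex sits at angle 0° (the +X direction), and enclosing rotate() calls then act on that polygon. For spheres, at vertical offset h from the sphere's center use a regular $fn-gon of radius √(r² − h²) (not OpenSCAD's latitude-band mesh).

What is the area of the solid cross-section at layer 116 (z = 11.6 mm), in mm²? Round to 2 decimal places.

At z = 11.6 mm: the 5×10.5 cube contributes its full rectangle (area 52.50 mm²); the r=7.5 sphere at (-0.5, -3) contributes a regular 24-gon of circumradius √(7.5²−5.9²) = 4.630 (area = (24/2)·4.630²·sin(360°/24) = 66.59 mm²); the sphere at (1.5, 7): section is a regular 24-gon, circumradius = √(r²−h²) = √(11²−10.9²) = 1.480 (area = (24/2)·1.480²·sin(360°/24) = 6.80 mm²); Taking the union: the regions partially overlap — summed areas 125.89 mm² minus the doubly-counted overlap 9.89 mm² gives 116.00 mm² — area = 116.00 mm². Overall, the cross-section is a single solid region. Net area = 116.00 mm².

116.00 mm²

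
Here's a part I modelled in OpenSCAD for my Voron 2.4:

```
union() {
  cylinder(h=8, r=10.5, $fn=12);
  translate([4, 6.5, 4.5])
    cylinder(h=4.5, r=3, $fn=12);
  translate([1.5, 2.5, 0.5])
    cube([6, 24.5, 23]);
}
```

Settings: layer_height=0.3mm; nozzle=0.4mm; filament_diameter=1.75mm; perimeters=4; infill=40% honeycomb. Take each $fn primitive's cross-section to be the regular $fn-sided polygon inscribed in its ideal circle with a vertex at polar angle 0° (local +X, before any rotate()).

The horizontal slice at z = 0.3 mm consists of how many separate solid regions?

1

At z = 0.3 mm: the r=10.5 cylinder contributes a regular 12-gon of circumradius 10.5; the cylinder at (4, 6.5) does not reach this height (z outside [4.5, 9]); the cube at (1.5, 2.5) does not reach this height (z outside [0.5, 23.5]); Combining (union): only the r=10.5 cylinder is present, so the union is just that shape — 1 connected region. The result has 1 disconnected region.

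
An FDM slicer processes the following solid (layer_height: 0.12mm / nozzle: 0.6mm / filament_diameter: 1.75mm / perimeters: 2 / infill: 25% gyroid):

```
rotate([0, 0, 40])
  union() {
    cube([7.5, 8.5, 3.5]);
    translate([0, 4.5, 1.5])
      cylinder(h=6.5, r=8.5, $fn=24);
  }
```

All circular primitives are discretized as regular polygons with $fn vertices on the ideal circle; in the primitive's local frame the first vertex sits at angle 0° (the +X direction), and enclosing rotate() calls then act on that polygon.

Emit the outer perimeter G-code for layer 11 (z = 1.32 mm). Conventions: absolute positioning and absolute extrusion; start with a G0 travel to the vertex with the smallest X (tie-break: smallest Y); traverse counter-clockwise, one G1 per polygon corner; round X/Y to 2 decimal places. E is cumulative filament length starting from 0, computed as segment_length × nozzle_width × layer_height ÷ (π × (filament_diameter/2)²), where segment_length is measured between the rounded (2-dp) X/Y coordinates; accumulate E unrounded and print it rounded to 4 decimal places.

G0 X-5.46 Y6.51 Z1.32
G1 X0.00 Y0.00 E0.2543
G1 X5.75 Y4.82 E0.4789
G1 X0.28 Y11.33 E0.7335
G1 X-5.46 Y6.51 E0.9578

At z = 1.32 mm: the cube (footprint 7.5×8.5) is included at this height; the cylinder at (0, 4.5) is absent (z outside [1.5, 8]); Merging all regions: only the 7.5×8.5 cube is present, so the union is just that shape — 1 connected region; (rotated 40° about Z; rotation is an isometry so areas/perimeters/island counts are preserved). The outline is a single polygon with 4 vertices. Extrusion per mm of travel: 0.6 × 0.12 / (π × 0.875²) = 0.029934. Accumulating E over each segment gives final E = 0.9578.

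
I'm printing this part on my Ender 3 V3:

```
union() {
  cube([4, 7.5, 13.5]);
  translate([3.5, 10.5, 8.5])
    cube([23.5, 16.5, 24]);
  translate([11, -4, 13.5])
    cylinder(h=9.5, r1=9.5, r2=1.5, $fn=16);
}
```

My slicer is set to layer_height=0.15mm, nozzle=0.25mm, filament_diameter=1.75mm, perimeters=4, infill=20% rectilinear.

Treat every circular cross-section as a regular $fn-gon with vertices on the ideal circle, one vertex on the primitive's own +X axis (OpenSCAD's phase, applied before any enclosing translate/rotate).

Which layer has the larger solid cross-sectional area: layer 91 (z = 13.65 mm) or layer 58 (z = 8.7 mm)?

layer 91 (z = 13.65 mm)

Layer 91 (z = 13.65): the cube does not reach this height (z outside [0, 13.5]); the 23.5×16.5 cube at (3.5, 10.5) contributes its full rectangle (area 387.75 mm²); the cone at (11, -4): at t=0.016 of its height the radius interpolates to r₁+(r₂−r₁)t = 9.374, giving a regular 16-gon of that circumradius (area = (16/2)·9.374²·sin(360°/16) = 269.00 mm²); Combining (union): the 2 present regions are separate (no shared area or edge), so areas and boundary lengths simply add and each stays a separate island — area = 656.75 mm². So its area = 656.75 mm². Layer 58 (z = 8.7): the cube is present — its section is the full 4×7.5 rectangle (area 30.00 mm²); the cube at (3.5, 10.5) is present — its section is the full 23.5×16.5 rectangle (area 387.75 mm²); the cone at (11, -4) is not intersected at this z (z outside [13.5, 23]); Taking the union: the 2 present regions are separate (no shared area or edge), so areas and boundary lengths simply add and each stays a separate island — area = 417.75 mm². So its area = 417.75 mm². Layer 91 is larger (656.75 vs 417.75 mm²).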